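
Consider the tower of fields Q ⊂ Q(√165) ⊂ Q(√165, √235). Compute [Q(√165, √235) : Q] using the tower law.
[Q(√165, √235) : Q] = 4

[Q(√165):Q] = 2 (min poly x^2 - 165, irreducible since 165 is squarefree > 1). For the top step, suppose √235 ∈ Q(√165), say √235 = c + d√165 with c, d ∈ Q. Squaring: 235 = c^2 + 165d^2 + 2cd√165. Since √165 ∉ Q this forces 2cd = 0. If d = 0 then √235 = c ∈ Q, contradicting 235 squarefree > 1. If c = 0 then 235 = 165d^2, so 165·235 = (165d)^2 is a perfect square in Q — but 165·235 = 38775 is not a perfect square (since 165 and 235 are distinct squarefree integers). Contradiction. Hence √235 ∉ Q(√165), so x^2 - 235 stays irreducible over Q(√165) and [Q(√165, √235) : Q(√165)] = 2. By the tower law, [Q(√165, √235) : Q] = 2 · 2 = 4.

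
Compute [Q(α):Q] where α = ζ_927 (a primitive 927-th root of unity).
[Q(α):Q] = 612

The minimal polynomial of ζ_927 over Q is the 927-th cyclotomic polynomial Φ_927(x), which is irreducible over Q and has degree φ(927) = 612. Hence [Q(α):Q] = φ(927) = 612.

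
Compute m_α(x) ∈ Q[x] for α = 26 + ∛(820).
m_α(x) = x^3 - 78x^2 + 2028x - 18396

Set β = α - 26 = ∛(820), so β^3 = 820. Then (α - 26)^3 - 820 = 0, i.e. α is a root of g(x) = (x - 26)^3 - 820 = x^3 - 78x^2 + 2028x - 18396. Since g(x) = h(x - 26) where h(x) = x^3 - 820, and h is irreducible over Q (because 820 is not a perfect cube, so h has no rational root, and a monic cubic with no rational root is irreducible), g is also irreducible (irreducibility is preserved under the substitution x → x - 26). Hence m_α(x) = x^3 - 78x^2 + 2028x - 18396.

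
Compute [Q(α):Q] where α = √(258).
[Q(α):Q] = 2

[Q(α):Q] equals the degree of the minimal polynomial of α. Here α^2 = 258 and x^2 - 258 is irreducible (d = 258 is squarefree, ≠ 1, hence not a square), so deg(m_α) = 2. Thus [Q(α):Q] = 2.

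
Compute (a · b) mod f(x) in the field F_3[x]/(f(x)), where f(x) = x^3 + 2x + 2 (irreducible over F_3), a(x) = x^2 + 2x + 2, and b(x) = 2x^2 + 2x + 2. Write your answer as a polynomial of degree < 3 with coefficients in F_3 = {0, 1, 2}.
a · b ≡ x + 1 (mod f(x))

Multiply in F_3[x]: a(x)·b(x) = (x^2 + 2x + 2)·(2x^2 + 2x + 2) = 2x^4 + x^2 + 2x + 1. This has degree ≥ 3, so divide by f(x) over F_3: 2x^4 + x^2 + 2x + 1 = (2x)·(x^3 + 2x + 2) + (x + 1). Hence a·b ≡ x + 1 (mod f). (F_3[x]/(f) is a field with 3^3 = 27 elements since f is irreducible of degree 3.)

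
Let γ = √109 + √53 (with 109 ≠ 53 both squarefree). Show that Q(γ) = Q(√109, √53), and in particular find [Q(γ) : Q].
[Q(γ) : Q] = 4 (equivalently, Q(γ) = Q(√109, √53))

Obviously Q(γ) ⊆ Q(√109, √53), and [Q(√109, √53):Q] = 4 (since 109, 53 are distinct squarefree integers > 1 with 5777 not a perfect square). To show equality we compute the minimal polynomial of γ. From γ = √109 + √53: γ^2 = 109 + 2√(5777) + 53 = 162 + 2√(5777), so γ^2 - 162 = 2√(5777); squaring, (γ^2 - 162)^2 = 4·5777, i.e. γ^4 - 324γ^2 + 26244 - 23108 = 0, i.e. γ^4 - 324γ^2 + 3136 = 0. So γ is a root of x^4 - 324x^2 + 3136. This polynomial is irreducible over Q: it has no rational root (each ±√109 ± √53 is irrational), and any factorization into two quadratics over Q would force √(5777) ∈ Q (pairing opposite roots) or √109, √53 ∈ Q (other pairings), all impossible. Hence [Q(γ):Q] = 4 = [Q(√109, √53):Q], so Q(γ) = Q(√109, √53).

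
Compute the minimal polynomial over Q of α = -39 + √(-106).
m_α(x) = x^2 + 78x + 1627

From α + 39 = √(-106), squaring gives (α + 39)^2 = -106, i.e. α^2 + 78α + 1521 = -106, so α^2 + 78α + 1627 = 0. The discriminant of x^2 + 78x + 1627 is (78)^2 - 4·(1627) = 6084 - 6508 = -424, and 4·(-106) is not a perfect square in Q since -106 is squarefree and ≠ 1. Hence x^2 + 78x + 1627 is irreducible over Q and is the minimal polynomial of α.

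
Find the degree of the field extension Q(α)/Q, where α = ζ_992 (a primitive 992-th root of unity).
[Q(α):Q] = 480

The minimal polynomial of ζ_992 over Q is the 992-th cyclotomic polynomial Φ_992(x), which is irreducible over Q and has degree φ(992) = 480. Hence [Q(α):Q] = φ(992) = 480.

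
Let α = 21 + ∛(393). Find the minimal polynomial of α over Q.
m_α(x) = x^3 - 63x^2 + 1323x - 9654

Set β = α - 21 = ∛(393), so β^3 = 393. Then (α - 21)^3 - 393 = 0, i.e. α is a root of g(x) = (x - 21)^3 - 393 = x^3 - 63x^2 + 1323x - 9654. Since g(x) = h(x - 21) where h(x) = x^3 - 393, and h is irreducible over Q (because 393 is not a perfect cube, so h has no rational root, and a monic cubic with no rational root is irreducible), g is also irreducible (irreducibility is preserved under the substitution x → x - 21). Hence m_α(x) = x^3 - 63x^2 + 1323x - 9654.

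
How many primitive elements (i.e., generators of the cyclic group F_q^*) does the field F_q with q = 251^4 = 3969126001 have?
There are φ(3969126000) = 846028800 primitive elements

F_q^* is cyclic of order q - 1 = 3969126000. A cyclic group of order m has exactly φ(m) generators. Here m = 3969126000 = 2^4 · 3^2 · 5^3 · 7 · 17^2 · 109, so the number of primitive elements is φ(3969126000) = 846028800.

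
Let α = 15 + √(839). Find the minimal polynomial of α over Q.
m_α(x) = x^2 - 30x - 614

From α - 15 = √(839), squaring gives (α - 15)^2 = 839, i.e. α^2 - 30α + 225 = 839, so α^2 - 30α - 614 = 0. The discriminant of x^2 - 30x - 614 is (-30)^2 - 4·(-614) = 900 + 2456 = 3356, and 4·(839) is not a perfect square in Q since 839 is squarefree and ≠ 1. Hence x^2 - 30x - 614 is irreducible over Q and is the minimal polynomial of α.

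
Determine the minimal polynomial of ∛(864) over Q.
m_α(x) = x^3 - 864

α satisfies α^3 = 864, so x^3 - 864 annihilates α. By the rational root test, a rational root p/q (in lowest terms) of x^3 - 864 would satisfy p^3 = 864 q^3, forcing q = 1 and p^3 = 864; but 864 is not a perfect cube, contradiction. A monic cubic over Q with no rational root is irreducible (any nontrivial factorization would include a linear factor). Hence x^3 - 864 is the minimal polynomial of α, and in particular [Q(α):Q] = 3.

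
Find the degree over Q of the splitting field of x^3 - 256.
[K : Q] = 6

The roots of x^3 - 256 are ∛256, ω∛256, ω^2∛256 where ω = e^(2πi/3) is a primitive cube root of unity, so K = Q(∛256, ω). Now [Q(∛256):Q] = 3 (since 256 is not a perfect cube, x^3 - 256 is irreducible) and [Q(ω):Q] = 2. Both 2 and 3 divide [K:Q], and [K:Q] ≤ 3·2 = 6, so [K:Q] = 6. (Equivalently: Q(∛256) ⊂ R but ω ∉ R, so [K : Q(∛256)] = 2.)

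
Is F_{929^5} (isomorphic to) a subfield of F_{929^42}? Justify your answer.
No: F_{929^5} is not a subfield of F_{929^42}

F_{p^m} embeds in F_{p^n} iff m | n. Here 5 ∤ 42 (since 42 = 8·5 + 2 with remainder 2 ≠ 0), so F_{929^5} is not a subfield of F_{929^42}. Equivalently: if it were, the tower law would give 5 = [F_{929^5}:F_929] dividing [F_{929^42}:F_929] = 42, contradiction.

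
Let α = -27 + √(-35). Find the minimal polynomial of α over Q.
m_α(x) = x^2 + 54x + 764

From α + 27 = √(-35), squaring gives (α + 27)^2 = -35, i.e. α^2 + 54α + 729 = -35, so α^2 + 54α + 764 = 0. The discriminant of x^2 + 54x + 764 is (54)^2 - 4·(764) = 2916 - 3056 = -140, and 4·(-35) is not a perfect square in Q since -35 is squarefree and ≠ 1. Hence x^2 + 54x + 764 is irreducible over Q and is the minimal polynomial of α.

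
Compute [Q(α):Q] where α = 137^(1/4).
[Q(α):Q] = 4

α is a root of x^4 - 137. By Eisenstein's criterion at the prime p = 137 (which divides the constant term 137 but p^2 = 18769 does not, since 137 is squarefree), x^4 - 137 is irreducible over Q. Hence [Q(α):Q] = 4.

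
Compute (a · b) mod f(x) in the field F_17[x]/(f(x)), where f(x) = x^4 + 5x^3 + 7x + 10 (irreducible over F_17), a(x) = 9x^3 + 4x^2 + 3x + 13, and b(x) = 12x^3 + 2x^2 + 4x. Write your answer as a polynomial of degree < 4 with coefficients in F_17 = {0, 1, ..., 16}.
a · b ≡ 7x^3 + 15x^2 + x + 14 (mod f(x))

Multiply in F_17[x]: a(x)·b(x) = (9x^3 + 4x^2 + 3x + 13)·(12x^3 + 2x^2 + 4x) = 6x^6 + 15x^5 + 12x^4 + 8x^3 + 4x^2 + x. This has degree ≥ 4, so divide by f(x) over F_17: 6x^6 + 15x^5 + 12x^4 + 8x^3 + 4x^2 + x = (6x^2 + 2x + 2)·(x^4 + 5x^3 + 7x + 10) + (7x^3 + 15x^2 + x + 14). Hence a·b ≡ 7x^3 + 15x^2 + x + 14 (mod f). (F_17[x]/(f) is a field with 17^4 = 83521 elements since f is irreducible of degree 4.)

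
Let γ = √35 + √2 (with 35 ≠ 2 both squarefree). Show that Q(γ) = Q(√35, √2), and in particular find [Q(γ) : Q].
[Q(γ) : Q] = 4 (equivalently, Q(γ) = Q(√35, √2))

Obviously Q(γ) ⊆ Q(√35, √2), and [Q(√35, √2):Q] = 4 (since 35, 2 are distinct squarefree integers > 1 with 70 not a perfect square). To show equality we compute the minimal polynomial of γ. From γ = √35 + √2: γ^2 = 35 + 2√(70) + 2 = 37 + 2√(70), so γ^2 - 37 = 2√(70); squaring, (γ^2 - 37)^2 = 4·70, i.e. γ^4 - 74γ^2 + 1369 - 280 = 0, i.e. γ^4 - 74γ^2 + 1089 = 0. So γ is a root of x^4 - 74x^2 + 1089. This polynomial is irreducible over Q: it has no rational root (each ±√35 ± √2 is irrational), and any factorization into two quadratics over Q would force √(70) ∈ Q (pairing opposite roots) or √35, √2 ∈ Q (other pairings), all impossible. Hence [Q(γ):Q] = 4 = [Q(√35, √2):Q], so Q(γ) = Q(√35, √2).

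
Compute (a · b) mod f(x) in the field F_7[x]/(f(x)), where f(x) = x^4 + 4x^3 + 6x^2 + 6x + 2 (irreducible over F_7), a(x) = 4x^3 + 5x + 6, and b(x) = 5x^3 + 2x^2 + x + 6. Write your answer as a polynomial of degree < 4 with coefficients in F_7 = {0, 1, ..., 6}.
a · b ≡ x^3 + 4x^2 + 6x + 6 (mod f(x))

Multiply in F_7[x]: a(x)·b(x) = (4x^3 + 5x + 6)·(5x^3 + 2x^2 + x + 6) = 6x^6 + x^5 + x^4 + x^3 + 3x^2 + x + 1. This has degree ≥ 4, so divide by f(x) over F_7: 6x^6 + x^5 + x^4 + x^3 + 3x^2 + x + 1 = (6x^2 + 5x + 1)·(x^4 + 4x^3 + 6x^2 + 6x + 2) + (x^3 + 4x^2 + 6x + 6). Hence a·b ≡ x^3 + 4x^2 + 6x + 6 (mod f). (F_7[x]/(f) is a field with 7^4 = 2401 elements since f is irreducible of degree 4.)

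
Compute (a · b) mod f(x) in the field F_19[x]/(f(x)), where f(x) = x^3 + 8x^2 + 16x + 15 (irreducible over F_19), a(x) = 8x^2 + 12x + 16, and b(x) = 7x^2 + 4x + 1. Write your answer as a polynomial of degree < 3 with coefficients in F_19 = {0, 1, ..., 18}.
a · b ≡ 9x^2 + 7x + 18 (mod f(x))

Multiply in F_19[x]: a(x)·b(x) = (8x^2 + 12x + 16)·(7x^2 + 4x + 1) = 18x^4 + 2x^3 + 16x^2 + 16. This has degree ≥ 3, so divide by f(x) over F_19: 18x^4 + 2x^3 + 16x^2 + 16 = (18x + 10)·(x^3 + 8x^2 + 16x + 15) + (9x^2 + 7x + 18). Hence a·b ≡ 9x^2 + 7x + 18 (mod f). (F_19[x]/(f) is a field with 19^3 = 6859 elements since f is irreducible of degree 3.)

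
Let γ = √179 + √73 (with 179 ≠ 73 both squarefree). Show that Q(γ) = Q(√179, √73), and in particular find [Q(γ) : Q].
[Q(γ) : Q] = 4 (equivalently, Q(γ) = Q(√179, √73))

Obviously Q(γ) ⊆ Q(√179, √73), and [Q(√179, √73):Q] = 4 (since 179, 73 are distinct squarefree integers > 1 with 13067 not a perfect square). To show equality we compute the minimal polynomial of γ. From γ = √179 + √73: γ^2 = 179 + 2√(13067) + 73 = 252 + 2√(13067), so γ^2 - 252 = 2√(13067); squaring, (γ^2 - 252)^2 = 4·13067, i.e. γ^4 - 504γ^2 + 63504 - 52268 = 0, i.e. γ^4 - 504γ^2 + 11236 = 0. So γ is a root of x^4 - 504x^2 + 11236. This polynomial is irreducible over Q: it has no rational root (each ±√179 ± √73 is irrational), and any factorization into two quadratics over Q would force √(13067) ∈ Q (pairing opposite roots) or √179, √73 ∈ Q (other pairings), all impossible. Hence [Q(γ):Q] = 4 = [Q(√179, √73):Q], so Q(γ) = Q(√179, √73).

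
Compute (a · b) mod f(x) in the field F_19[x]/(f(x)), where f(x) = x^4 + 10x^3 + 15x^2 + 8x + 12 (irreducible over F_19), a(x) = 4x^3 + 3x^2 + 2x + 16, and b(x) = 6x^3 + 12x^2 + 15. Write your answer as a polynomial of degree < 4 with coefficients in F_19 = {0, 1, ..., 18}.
a · b ≡ 3x^3 + 4x^2 + 4x + 14 (mod f(x))

Multiply in F_19[x]: a(x)·b(x) = (4x^3 + 3x^2 + 2x + 16)·(6x^3 + 12x^2 + 15) = 5x^6 + 9x^5 + 10x^4 + 9x^3 + 9x^2 + 11x + 12. This has degree ≥ 4, so divide by f(x) over F_19: 5x^6 + 9x^5 + 10x^4 + 9x^3 + 9x^2 + 11x + 12 = (5x^2 + 16x + 3)·(x^4 + 10x^3 + 15x^2 + 8x + 12) + (3x^3 + 4x^2 + 4x + 14). Hence a·b ≡ 3x^3 + 4x^2 + 4x + 14 (mod f). (F_19[x]/(f) is a field with 19^4 = 130321 elements since f is irreducible of degree 4.)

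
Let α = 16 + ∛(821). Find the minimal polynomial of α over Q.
m_α(x) = x^3 - 48x^2 + 768x - 4917

Set β = α - 16 = ∛(821), so β^3 = 821. Then (α - 16)^3 - 821 = 0, i.e. α is a root of g(x) = (x - 16)^3 - 821 = x^3 - 48x^2 + 768x - 4917. Since g(x) = h(x - 16) where h(x) = x^3 - 821, and h is irreducible over Q (because 821 is not a perfect cube, so h has no rational root, and a monic cubic with no rational root is irreducible), g is also irreducible (irreducibility is preserved under the substitution x → x - 16). Hence m_α(x) = x^3 - 48x^2 + 768x - 4917.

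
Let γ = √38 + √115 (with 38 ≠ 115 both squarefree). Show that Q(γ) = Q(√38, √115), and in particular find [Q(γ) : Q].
[Q(γ) : Q] = 4 (equivalently, Q(γ) = Q(√38, √115))

Obviously Q(γ) ⊆ Q(√38, √115), and [Q(√38, √115):Q] = 4 (since 38, 115 are distinct squarefree integers > 1 with 4370 not a perfect square). To show equality we compute the minimal polynomial of γ. From γ = √38 + √115: γ^2 = 38 + 2√(4370) + 115 = 153 + 2√(4370), so γ^2 - 153 = 2√(4370); squaring, (γ^2 - 153)^2 = 4·4370, i.e. γ^4 - 306γ^2 + 23409 - 17480 = 0, i.e. γ^4 - 306γ^2 + 5929 = 0. So γ is a root of x^4 - 306x^2 + 5929. This polynomial is irreducible over Q: it has no rational root (each ±√38 ± √115 is irrational), and any factorization into two quadratics over Q would force √(4370) ∈ Q (pairing opposite roots) or √38, √115 ∈ Q (other pairings), all impossible. Hence [Q(γ):Q] = 4 = [Q(√38, √115):Q], so Q(γ) = Q(√38, √115).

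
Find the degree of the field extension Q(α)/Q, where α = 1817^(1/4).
[Q(α):Q] = 4

α is a root of x^4 - 1817. By Eisenstein's criterion at the prime p = 23 (which divides the constant term 1817 but p^2 = 529 does not, since 1817 is squarefree), x^4 - 1817 is irreducible over Q. Hence [Q(α):Q] = 4.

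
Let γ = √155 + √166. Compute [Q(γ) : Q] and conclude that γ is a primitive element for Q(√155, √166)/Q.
[Q(γ) : Q] = 4 (equivalently, Q(γ) = Q(√155, √166))

Obviously Q(γ) ⊆ Q(√155, √166), and [Q(√155, √166):Q] = 4 (since 155, 166 are distinct squarefree integers > 1 with 25730 not a perfect square). To show equality we compute the minimal polynomial of γ. From γ = √155 + √166: γ^2 = 155 + 2√(25730) + 166 = 321 + 2√(25730), so γ^2 - 321 = 2√(25730); squaring, (γ^2 - 321)^2 = 4·25730, i.e. γ^4 - 642γ^2 + 103041 - 102920 = 0, i.e. γ^4 - 642γ^2 + 121 = 0. So γ is a root of x^4 - 642x^2 + 121. This polynomial is irreducible over Q: it has no rational root (each ±√155 ± √166 is irrational), and any factorization into two quadratics over Q would force √(25730) ∈ Q (pairing opposite roots) or √155, √166 ∈ Q (other pairings), all impossible. Hence [Q(γ):Q] = 4 = [Q(√155, √166):Q], so Q(γ) = Q(√155, √166).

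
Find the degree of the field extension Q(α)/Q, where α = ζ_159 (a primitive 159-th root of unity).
[Q(α):Q] = 104

The minimal polynomial of ζ_159 over Q is the 159-th cyclotomic polynomial Φ_159(x), which is irreducible over Q and has degree φ(159) = 104. Hence [Q(α):Q] = φ(159) = 104.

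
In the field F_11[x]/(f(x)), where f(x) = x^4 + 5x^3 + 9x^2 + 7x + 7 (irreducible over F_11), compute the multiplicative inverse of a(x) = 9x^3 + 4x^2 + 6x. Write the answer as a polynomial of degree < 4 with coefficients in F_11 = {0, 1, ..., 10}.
a(x)^(-1) ≡ 4x^3 + 4x^2 + 6x + 10 (mod f(x))

Since f is irreducible over F_11, F_11[x]/(f) is a field and a(x) ≠ 0 has an inverse. Apply the extended Euclidean algorithm to f(x) and a(x) in F_11[x]: f(x) = (5x + 2)·a(x) + (4x^2 + 6x + 7);  a(x) = (5x + 10)·(4x^2 + 6x + 7) + (10x + 7);  (4x^2 + 6x + 7) = (7x + 10)·(10x + 7) + (3). The last nonzero remainder is the constant 3 = gcd(f, a) in F_11. Back-substituting through the division chain expresses 3 = s(x)·a(x) + t(x)·f(x) with s(x) ≡ x^3 + x^2 + 7x + 8 (mod f), so (x^3 + x^2 + 7x + 8)·a(x) ≡ 3 (mod f). Multiplying by 3^(-1) ≡ 4 in F_11 gives a(x)^(-1) ≡ 4·(x^3 + x^2 + 7x + 8) ≡ 4x^3 + 4x^2 + 6x + 10 (mod f). Check: (9x^3 + 4x^2 + 6x)·(4x^3 + 4x^2 + 6x + 10) = 3x^6 + 8x^5 + 6x^4 + 6x^3 + 10x^2 + 5x ≡ 1 (mod x^4 + 5x^3 + 9x^2 + 7x + 7).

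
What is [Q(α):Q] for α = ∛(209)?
[Q(α):Q] = 3

The minimal polynomial of α is x^3 - 209, irreducible over Q since 209 is not a perfect cube (so x^3 - 209 has no rational root). Hence [Q(α):Q] = deg(m_α) = 3.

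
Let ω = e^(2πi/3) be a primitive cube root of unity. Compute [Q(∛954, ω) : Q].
[Q(∛954, ω) : Q] = 6

[Q(∛954):Q] = 3 (min poly x^3 - 954, irreducible since 954 is not a perfect cube). [Q(ω):Q] = 2 (min poly x^2 + x + 1). Since Q(∛954) ⊂ R and ω ∉ R, we have ω ∉ Q(∛954), so x^2 + x + 1 remains irreducible over Q(∛954) and [Q(∛954, ω) : Q(∛954)] = 2. By the tower law, [Q(∛954, ω) : Q] = 3 · 2 = 6. (In fact Q(∛954, ω) is the splitting field of x^3 - 954 over Q.)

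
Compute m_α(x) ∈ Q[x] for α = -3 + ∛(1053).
m_α(x) = x^3 + 9x^2 + 27x - 1026

Set β = α + 3 = ∛(1053), so β^3 = 1053. Then (α + 3)^3 - 1053 = 0, i.e. α is a root of g(x) = (x + 3)^3 - 1053 = x^3 + 9x^2 + 27x - 1026. Since g(x) = h(x + 3) where h(x) = x^3 - 1053, and h is irreducible over Q (because 1053 is not a perfect cube, so h has no rational root, and a monic cubic with no rational root is irreducible), g is also irreducible (irreducibility is preserved under the substitution x → x + 3). Hence m_α(x) = x^3 + 9x^2 + 27x - 1026.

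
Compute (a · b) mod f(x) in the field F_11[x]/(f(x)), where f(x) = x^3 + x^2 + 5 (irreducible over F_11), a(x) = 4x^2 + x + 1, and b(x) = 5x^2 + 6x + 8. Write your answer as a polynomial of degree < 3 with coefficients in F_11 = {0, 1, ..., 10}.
a · b ≡ x^2 + 2x + 7 (mod f(x))

Multiply in F_11[x]: a(x)·b(x) = (4x^2 + x + 1)·(5x^2 + 6x + 8) = 9x^4 + 7x^3 + 10x^2 + 3x + 8. This has degree ≥ 3, so divide by f(x) over F_11: 9x^4 + 7x^3 + 10x^2 + 3x + 8 = (9x + 9)·(x^3 + x^2 + 5) + (x^2 + 2x + 7). Hence a·b ≡ x^2 + 2x + 7 (mod f). (F_11[x]/(f) is a field with 11^3 = 1331 elements since f is irreducible of degree 3.)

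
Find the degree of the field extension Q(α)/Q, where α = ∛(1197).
[Q(α):Q] = 3

The minimal polynomial of α is x^3 - 1197, irreducible over Q since 1197 is not a perfect cube (so x^3 - 1197 has no rational root). Hence [Q(α):Q] = deg(m_α) = 3.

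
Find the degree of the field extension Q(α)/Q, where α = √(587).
[Q(α):Q] = 2

[Q(α):Q] equals the degree of the minimal polynomial of α. Here α^2 = 587 and x^2 - 587 is irreducible (d = 587 is squarefree, ≠ 1, hence not a square), so deg(m_α) = 2. Thus [Q(α):Q] = 2.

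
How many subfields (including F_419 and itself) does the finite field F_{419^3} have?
F_{419^3} has 2 subfields

The subfields of F_{p^n} are exactly the fields F_{p^d} for d | n (each is the fixed field of the unique index-d subgroup of Gal(F_{p^n}/F_p) ≅ Z/nZ). The divisors of n = 3 are {1, 3}, giving 2 subfields: F_{419^1}, F_{419^3}.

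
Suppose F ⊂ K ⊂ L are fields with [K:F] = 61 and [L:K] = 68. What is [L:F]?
[L:F] = 4148

The tower law says that for any tower of field extensions F ⊂ K ⊂ L with finite degrees, [L:F] = [L:K] · [K:F]. Here this gives [L:F] = 68 · 61 = 4148.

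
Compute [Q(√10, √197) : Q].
[Q(√10, √197) : Q] = 4

[Q(√10):Q] = 2 (min poly x^2 - 10, irreducible since 10 is squarefree > 1). For the top step, suppose √197 ∈ Q(√10), say √197 = c + d√10 with c, d ∈ Q. Squaring: 197 = c^2 + 10d^2 + 2cd√10. Since √10 ∉ Q this forces 2cd = 0. If d = 0 then √197 = c ∈ Q, contradicting 197 squarefree > 1. If c = 0 then 197 = 10d^2, so 10·197 = (10d)^2 is a perfect square in Q — but 10·197 = 1970 is not a perfect square (since 10 and 197 are distinct squarefree integers). Contradiction. Hence √197 ∉ Q(√10), so x^2 - 197 stays irreducible over Q(√10) and [Q(√10, √197) : Q(√10)] = 2. By the tower law, [Q(√10, √197) : Q] = 2 · 2 = 4.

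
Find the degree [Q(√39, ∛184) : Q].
[Q(√39, ∛184) : Q] = 6

Let L = Q(√39, ∛184). Since Q(√39) ⊂ L and [Q(√39):Q] = 2, the tower law gives 2 | [L:Q]. Likewise Q(∛184) ⊂ L with [Q(∛184):Q] = 3 (because 184 is not a perfect cube), so 3 | [L:Q]. As gcd(2,3) = 1, [L:Q] is divisible by 6. Conversely L is generated over Q by √39 and ∛184, so [L:Q] ≤ 2·3 = 6. Therefore [Q(√39, ∛184) : Q] = 6.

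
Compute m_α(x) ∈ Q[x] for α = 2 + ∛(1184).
m_α(x) = x^3 - 6x^2 + 12x - 1192

Set β = α - 2 = ∛(1184), so β^3 = 1184. Then (α - 2)^3 - 1184 = 0, i.e. α is a root of g(x) = (x - 2)^3 - 1184 = x^3 - 6x^2 + 12x - 1192. Since g(x) = h(x - 2) where h(x) = x^3 - 1184, and h is irreducible over Q (because 1184 is not a perfect cube, so h has no rational root, and a monic cubic with no rational root is irreducible), g is also irreducible (irreducibility is preserved under the substitution x → x - 2). Hence m_α(x) = x^3 - 6x^2 + 12x - 1192.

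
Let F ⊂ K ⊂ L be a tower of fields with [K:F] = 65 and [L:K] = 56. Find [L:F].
[L:F] = 3640

The tower law says that for any tower of field extensions F ⊂ K ⊂ L with finite degrees, [L:F] = [L:K] · [K:F]. Here this gives [L:F] = 56 · 65 = 3640.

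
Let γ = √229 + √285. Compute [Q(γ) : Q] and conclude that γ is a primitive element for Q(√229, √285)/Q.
[Q(γ) : Q] = 4 (equivalently, Q(γ) = Q(√229, √285))

Obviously Q(γ) ⊆ Q(√229, √285), and [Q(√229, √285):Q] = 4 (since 229, 285 are distinct squarefree integers > 1 with 65265 not a perfect square). To show equality we compute the minimal polynomial of γ. From γ = √229 + √285: γ^2 = 229 + 2√(65265) + 285 = 514 + 2√(65265), so γ^2 - 514 = 2√(65265); squaring, (γ^2 - 514)^2 = 4·65265, i.e. γ^4 - 1028γ^2 + 264196 - 261060 = 0, i.e. γ^4 - 1028γ^2 + 3136 = 0. So γ is a root of x^4 - 1028x^2 + 3136. This polynomial is irreducible over Q: it has no rational root (each ±√229 ± √285 is irrational), and any factorization into two quadratics over Q would force √(65265) ∈ Q (pairing opposite roots) or √229, √285 ∈ Q (other pairings), all impossible. Hence [Q(γ):Q] = 4 = [Q(√229, √285):Q], so Q(γ) = Q(√229, √285).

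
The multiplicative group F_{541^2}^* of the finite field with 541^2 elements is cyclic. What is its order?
|F_{541^2}^*| = 292680

F_{541^2} has 541^2 = 292681 elements; its multiplicative group consists of all nonzero elements, so |F_{541^2}^*| = 292681 - 1 = 292680. (It is cyclic since any finite subgroup of the multiplicative group of a field is cyclic.)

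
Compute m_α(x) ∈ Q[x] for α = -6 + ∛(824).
m_α(x) = x^3 + 18x^2 + 108x - 608

Set β = α + 6 = ∛(824), so β^3 = 824. Then (α + 6)^3 - 824 = 0, i.e. α is a root of g(x) = (x + 6)^3 - 824 = x^3 + 18x^2 + 108x - 608. Since g(x) = h(x + 6) where h(x) = x^3 - 824, and h is irreducible over Q (because 824 is not a perfect cube, so h has no rational root, and a monic cubic with no rational root is irreducible), g is also irreducible (irreducibility is preserved under the substitution x → x + 6). Hence m_α(x) = x^3 + 18x^2 + 108x - 608.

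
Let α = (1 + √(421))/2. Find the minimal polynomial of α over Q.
m_α(x) = x^2 - x - 105

From 2α - 1 = √(421), squaring gives (2α - 1)^2 = 421, i.e. 4α^2 - 4α + 1 = 421, so α^2 - α + (1 - 421)/4 = 0. Since 421 ≡ 1 (mod 4), (1 - 421)/4 = -105 ∈ Z. The polynomial x^2 - x - 105 has discriminant 1 - 4·(-105) = 421, which is not a perfect square in Q (d = 421 is squarefree and ≠ 1), so x^2 - x - 105 is irreducible over Q. It is the minimal polynomial of α.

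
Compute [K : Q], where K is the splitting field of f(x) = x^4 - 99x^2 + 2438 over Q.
[K : Q] = 4

Solving the quadratic in x^2: x^2 = (99 ± √(99^2 - 4·2438))/2 = (99 ± √49)/2 = (99 ± 7)/2, giving x^2 = 46 or x^2 = 53. So f(x) = (x^2 - 46)(x^2 - 53) and the roots of f are ±√46, ±√53. Hence the splitting field is K = Q(√46, √53). Since 46 and 53 are distinct squarefree integers > 1, their product 2438 is not a perfect square, so √53 ∉ Q(√46). By the tower law [K:Q] = [Q(√46,√53):Q(√46)] · [Q(√46):Q] = 2 · 2 = 4.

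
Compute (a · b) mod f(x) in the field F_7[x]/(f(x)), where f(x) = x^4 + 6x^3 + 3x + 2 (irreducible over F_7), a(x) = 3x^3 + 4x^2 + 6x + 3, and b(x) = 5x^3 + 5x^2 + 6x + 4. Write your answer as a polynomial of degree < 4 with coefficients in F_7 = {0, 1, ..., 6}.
a · b ≡ 6x^2 + x (mod f(x))

Multiply in F_7[x]: a(x)·b(x) = (3x^3 + 4x^2 + 6x + 3)·(5x^3 + 5x^2 + 6x + 4) = x^6 + 5x^4 + 4x^3 + 4x^2 + 5. This has degree ≥ 4, so divide by f(x) over F_7: x^6 + 5x^4 + 4x^3 + 4x^2 + 5 = (x^2 + x + 6)·(x^4 + 6x^3 + 3x + 2) + (6x^2 + x). Hence a·b ≡ 6x^2 + x (mod f). (F_7[x]/(f) is a field with 7^4 = 2401 elements since f is irreducible of degree 4.)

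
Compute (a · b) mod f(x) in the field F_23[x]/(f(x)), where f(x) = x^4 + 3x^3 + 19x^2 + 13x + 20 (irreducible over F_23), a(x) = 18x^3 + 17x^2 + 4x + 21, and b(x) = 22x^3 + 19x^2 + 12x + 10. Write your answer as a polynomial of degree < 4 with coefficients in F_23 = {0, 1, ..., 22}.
a · b ≡ 2x^3 + x^2 + 2x + 5 (mod f(x))

Multiply in F_23[x]: a(x)·b(x) = (18x^3 + 17x^2 + 4x + 21)·(22x^3 + 19x^2 + 12x + 10) = 5x^6 + 3x^5 + 6x^4 + 2x^3 + 19x^2 + 16x + 3. This has degree ≥ 4, so divide by f(x) over F_23: 5x^6 + 3x^5 + 6x^4 + 2x^3 + 19x^2 + 16x + 3 = (5x^2 + 11x + 16)·(x^4 + 3x^3 + 19x^2 + 13x + 20) + (2x^3 + x^2 + 2x + 5). Hence a·b ≡ 2x^3 + x^2 + 2x + 5 (mod f). (F_23[x]/(f) is a field with 23^4 = 279841 elements since f is irreducible of degree 4.)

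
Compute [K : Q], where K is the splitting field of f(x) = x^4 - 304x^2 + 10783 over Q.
[K : Q] = 4

Solving the quadratic in x^2: x^2 = (304 ± √(304^2 - 4·10783))/2 = (304 ± √49284)/2 = (304 ± 222)/2, giving x^2 = 41 or x^2 = 263. So f(x) = (x^2 - 41)(x^2 - 263) and the roots of f are ±√41, ±√263. Hence the splitting field is K = Q(√41, √263). Since 41 and 263 are distinct squarefree integers > 1, their product 10783 is not a perfect square, so √263 ∉ Q(√41). By the tower law [K:Q] = [Q(√41,√263):Q(√41)] · [Q(√41):Q] = 2 · 2 = 4.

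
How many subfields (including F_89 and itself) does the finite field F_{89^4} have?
F_{89^4} has 3 subfields

The subfields of F_{p^n} are exactly the fields F_{p^d} for d | n (each is the fixed field of the unique index-d subgroup of Gal(F_{p^n}/F_p) ≅ Z/nZ). The divisors of n = 4 are {1, 2, 4}, giving 3 subfields: F_{89^1}, F_{89^2}, F_{89^4}.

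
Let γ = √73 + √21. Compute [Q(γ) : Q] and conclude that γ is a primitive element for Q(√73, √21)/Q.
[Q(γ) : Q] = 4 (equivalently, Q(γ) = Q(√73, √21))

Obviously Q(γ) ⊆ Q(√73, √21), and [Q(√73, √21):Q] = 4 (since 73, 21 are distinct squarefree integers > 1 with 1533 not a perfect square). To show equality we compute the minimal polynomial of γ. From γ = √73 + √21: γ^2 = 73 + 2√(1533) + 21 = 94 + 2√(1533), so γ^2 - 94 = 2√(1533); squaring, (γ^2 - 94)^2 = 4·1533, i.e. γ^4 - 188γ^2 + 8836 - 6132 = 0, i.e. γ^4 - 188γ^2 + 2704 = 0. So γ is a root of x^4 - 188x^2 + 2704. This polynomial is irreducible over Q: it has no rational root (each ±√73 ± √21 is irrational), and any factorization into two quadratics over Q would force √(1533) ∈ Q (pairing opposite roots) or √73, √21 ∈ Q (other pairings), all impossible. Hence [Q(γ):Q] = 4 = [Q(√73, √21):Q], so Q(γ) = Q(√73, √21).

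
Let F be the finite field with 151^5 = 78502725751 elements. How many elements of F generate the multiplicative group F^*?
There are φ(78502725750) = 20934060000 primitive elements

F_q^* is cyclic of order q - 1 = 78502725750. A cyclic group of order m has exactly φ(m) generators. Here m = 78502725750 = 2 · 3 · 5^3 · 104670301, so the number of primitive elements is φ(78502725750) = 20934060000.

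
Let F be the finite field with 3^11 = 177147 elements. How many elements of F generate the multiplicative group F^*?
There are φ(177146) = 84700 primitive elements

F_q^* is cyclic of order q - 1 = 177146. A cyclic group of order m has exactly φ(m) generators. Here m = 177146 = 2 · 23 · 3851, so the number of primitive elements is φ(177146) = 84700.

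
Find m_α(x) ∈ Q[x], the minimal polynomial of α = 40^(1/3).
m_α(x) = x^3 - 40

α satisfies α^3 = 40, so x^3 - 40 annihilates α. By the rational root test, a rational root p/q (in lowest terms) of x^3 - 40 would satisfy p^3 = 40 q^3, forcing q = 1 and p^3 = 40; but 40 is not a perfect cube, contradiction. A monic cubic over Q with no rational root is irreducible (any nontrivial factorization would include a linear factor). Hence x^3 - 40 is the minimal polynomial of α, and in particular [Q(α):Q] = 3.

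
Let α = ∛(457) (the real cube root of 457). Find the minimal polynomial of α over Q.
m_α(x) = x^3 - 457

α satisfies α^3 = 457, so x^3 - 457 annihilates α. By the rational root test, a rational root p/q (in lowest terms) of x^3 - 457 would satisfy p^3 = 457 q^3, forcing q = 1 and p^3 = 457; but 457 is not a perfect cube, contradiction. A monic cubic over Q with no rational root is irreducible (any nontrivial factorization would include a linear factor). Hence x^3 - 457 is the minimal polynomial of α, and in particular [Q(α):Q] = 3.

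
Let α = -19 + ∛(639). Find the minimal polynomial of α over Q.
m_α(x) = x^3 + 57x^2 + 1083x + 6220

Set β = α + 19 = ∛(639), so β^3 = 639. Then (α + 19)^3 - 639 = 0, i.e. α is a root of g(x) = (x + 19)^3 - 639 = x^3 + 57x^2 + 1083x + 6220. Since g(x) = h(x + 19) where h(x) = x^3 - 639, and h is irreducible over Q (because 639 is not a perfect cube, so h has no rational root, and a monic cubic with no rational root is irreducible), g is also irreducible (irreducibility is preserved under the substitution x → x + 19). Hence m_α(x) = x^3 + 57x^2 + 1083x + 6220.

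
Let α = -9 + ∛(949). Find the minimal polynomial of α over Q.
m_α(x) = x^3 + 27x^2 + 243x - 220

Set β = α + 9 = ∛(949), so β^3 = 949. Then (α + 9)^3 - 949 = 0, i.e. α is a root of g(x) = (x + 9)^3 - 949 = x^3 + 27x^2 + 243x - 220. Since g(x) = h(x + 9) where h(x) = x^3 - 949, and h is irreducible over Q (because 949 is not a perfect cube, so h has no rational root, and a monic cubic with no rational root is irreducible), g is also irreducible (irreducibility is preserved under the substitution x → x + 9). Hence m_α(x) = x^3 + 27x^2 + 243x - 220.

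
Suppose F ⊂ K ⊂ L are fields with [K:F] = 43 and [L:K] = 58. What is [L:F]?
[L:F] = 2494

The tower law says that for any tower of field extensions F ⊂ K ⊂ L with finite degrees, [L:F] = [L:K] · [K:F]. Here this gives [L:F] = 58 · 43 = 2494.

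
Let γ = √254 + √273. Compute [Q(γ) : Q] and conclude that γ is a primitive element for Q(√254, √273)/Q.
[Q(γ) : Q] = 4 (equivalently, Q(γ) = Q(√254, √273))

Obviously Q(γ) ⊆ Q(√254, √273), and [Q(√254, √273):Q] = 4 (since 254, 273 are distinct squarefree integers > 1 with 69342 not a perfect square). To show equality we compute the minimal polynomial of γ. From γ = √254 + √273: γ^2 = 254 + 2√(69342) + 273 = 527 + 2√(69342), so γ^2 - 527 = 2√(69342); squaring, (γ^2 - 527)^2 = 4·69342, i.e. γ^4 - 1054γ^2 + 277729 - 277368 = 0, i.e. γ^4 - 1054γ^2 + 361 = 0. So γ is a root of x^4 - 1054x^2 + 361. This polynomial is irreducible over Q: it has no rational root (each ±√254 ± √273 is irrational), and any factorization into two quadratics over Q would force √(69342) ∈ Q (pairing opposite roots) or √254, √273 ∈ Q (other pairings), all impossible. Hence [Q(γ):Q] = 4 = [Q(√254, √273):Q], so Q(γ) = Q(√254, √273).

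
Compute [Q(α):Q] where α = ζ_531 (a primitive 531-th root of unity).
[Q(α):Q] = 348

The minimal polynomial of ζ_531 over Q is the 531-th cyclotomic polynomial Φ_531(x), which is irreducible over Q and has degree φ(531) = 348. Hence [Q(α):Q] = φ(531) = 348.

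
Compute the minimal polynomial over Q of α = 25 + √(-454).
m_α(x) = x^2 - 50x + 1079

From α - 25 = √(-454), squaring gives (α - 25)^2 = -454, i.e. α^2 - 50α + 625 = -454, so α^2 - 50α + 1079 = 0. The discriminant of x^2 - 50x + 1079 is (-50)^2 - 4·(1079) = 2500 - 4316 = -1816, and 4·(-454) is not a perfect square in Q since -454 is squarefree and ≠ 1. Hence x^2 - 50x + 1079 is irreducible over Q and is the minimal polynomial of α.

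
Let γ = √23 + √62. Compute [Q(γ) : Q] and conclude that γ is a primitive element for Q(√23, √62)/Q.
[Q(γ) : Q] = 4 (equivalently, Q(γ) = Q(√23, √62))

Obviously Q(γ) ⊆ Q(√23, √62), and [Q(√23, √62):Q] = 4 (since 23, 62 are distinct squarefree integers > 1 with 1426 not a perfect square). To show equality we compute the minimal polynomial of γ. From γ = √23 + √62: γ^2 = 23 + 2√(1426) + 62 = 85 + 2√(1426), so γ^2 - 85 = 2√(1426); squaring, (γ^2 - 85)^2 = 4·1426, i.e. γ^4 - 170γ^2 + 7225 - 5704 = 0, i.e. γ^4 - 170γ^2 + 1521 = 0. So γ is a root of x^4 - 170x^2 + 1521. This polynomial is irreducible over Q: it has no rational root (each ±√23 ± √62 is irrational), and any factorization into two quadratics over Q would force √(1426) ∈ Q (pairing opposite roots) or √23, √62 ∈ Q (other pairings), all impossible. Hence [Q(γ):Q] = 4 = [Q(√23, √62):Q], so Q(γ) = Q(√23, √62).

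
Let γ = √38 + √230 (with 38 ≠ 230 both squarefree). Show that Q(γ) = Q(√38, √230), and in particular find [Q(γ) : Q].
[Q(γ) : Q] = 4 (equivalently, Q(γ) = Q(√38, √230))

Obviously Q(γ) ⊆ Q(√38, √230), and [Q(√38, √230):Q] = 4 (since 38, 230 are distinct squarefree integers > 1 with 8740 not a perfect square). To show equality we compute the minimal polynomial of γ. From γ = √38 + √230: γ^2 = 38 + 2√(8740) + 230 = 268 + 2√(8740), so γ^2 - 268 = 2√(8740); squaring, (γ^2 - 268)^2 = 4·8740, i.e. γ^4 - 536γ^2 + 71824 - 34960 = 0, i.e. γ^4 - 536γ^2 + 36864 = 0. So γ is a root of x^4 - 536x^2 + 36864. This polynomial is irreducible over Q: it has no rational root (each ±√38 ± √230 is irrational), and any factorization into two quadratics over Q would force √(8740) ∈ Q (pairing opposite roots) or √38, √230 ∈ Q (other pairings), all impossible. Hence [Q(γ):Q] = 4 = [Q(√38, √230):Q], so Q(γ) = Q(√38, √230).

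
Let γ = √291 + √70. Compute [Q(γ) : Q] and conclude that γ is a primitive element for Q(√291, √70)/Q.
[Q(γ) : Q] = 4 (equivalently, Q(γ) = Q(√291, √70))

Obviously Q(γ) ⊆ Q(√291, √70), and [Q(√291, √70):Q] = 4 (since 291, 70 are distinct squarefree integers > 1 with 20370 not a perfect square). To show equality we compute the minimal polynomial of γ. From γ = √291 + √70: γ^2 = 291 + 2√(20370) + 70 = 361 + 2√(20370), so γ^2 - 361 = 2√(20370); squaring, (γ^2 - 361)^2 = 4·20370, i.e. γ^4 - 722γ^2 + 130321 - 81480 = 0, i.e. γ^4 - 722γ^2 + 48841 = 0. So γ is a root of x^4 - 722x^2 + 48841. This polynomial is irreducible over Q: it has no rational root (each ±√291 ± √70 is irrational), and any factorization into two quadratics over Q would force √(20370) ∈ Q (pairing opposite roots) or √291, √70 ∈ Q (other pairings), all impossible. Hence [Q(γ):Q] = 4 = [Q(√291, √70):Q], so Q(γ) = Q(√291, √70).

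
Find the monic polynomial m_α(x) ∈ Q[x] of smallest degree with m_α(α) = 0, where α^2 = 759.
m_α(x) = x^2 - 759

α satisfies α^2 - 759 = 0, so x^2 - 759 annihilates α. Since d = 759 is squarefree and ≠ 1, it is not a perfect square in Q, so x^2 - 759 has no rational root and is therefore irreducible over Q (a degree-2 polynomial over a field is irreducible iff it has no root). Hence m_α(x) = x^2 - 759.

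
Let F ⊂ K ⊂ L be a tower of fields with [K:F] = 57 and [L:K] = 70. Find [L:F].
[L:F] = 3990

The tower law says that for any tower of field extensions F ⊂ K ⊂ L with finite degrees, [L:F] = [L:K] · [K:F]. Here this gives [L:F] = 70 · 57 = 3990.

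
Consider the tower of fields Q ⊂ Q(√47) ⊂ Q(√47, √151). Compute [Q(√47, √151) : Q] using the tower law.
[Q(√47, √151) : Q] = 4

[Q(√47):Q] = 2 (min poly x^2 - 47, irreducible since 47 is squarefree > 1). For the top step, suppose √151 ∈ Q(√47), say √151 = c + d√47 with c, d ∈ Q. Squaring: 151 = c^2 + 47d^2 + 2cd√47. Since √47 ∉ Q this forces 2cd = 0. If d = 0 then √151 = c ∈ Q, contradicting 151 squarefree > 1. If c = 0 then 151 = 47d^2, so 47·151 = (47d)^2 is a perfect square in Q — but 47·151 = 7097 is not a perfect square (since 47 and 151 are distinct squarefree integers). Contradiction. Hence √151 ∉ Q(√47), so x^2 - 151 stays irreducible over Q(√47) and [Q(√47, √151) : Q(√47)] = 2. By the tower law, [Q(√47, √151) : Q] = 2 · 2 = 4.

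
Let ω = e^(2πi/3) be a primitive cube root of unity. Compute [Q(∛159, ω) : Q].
[Q(∛159, ω) : Q] = 6

[Q(∛159):Q] = 3 (min poly x^3 - 159, irreducible since 159 is not a perfect cube). [Q(ω):Q] = 2 (min poly x^2 + x + 1). Since Q(∛159) ⊂ R and ω ∉ R, we have ω ∉ Q(∛159), so x^2 + x + 1 remains irreducible over Q(∛159) and [Q(∛159, ω) : Q(∛159)] = 2. By the tower law, [Q(∛159, ω) : Q] = 3 · 2 = 6. (In fact Q(∛159, ω) is the splitting field of x^3 - 159 over Q.)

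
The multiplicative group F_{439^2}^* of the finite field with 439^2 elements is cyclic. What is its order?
|F_{439^2}^*| = 192720

F_{439^2} has 439^2 = 192721 elements; its multiplicative group consists of all nonzero elements, so |F_{439^2}^*| = 192721 - 1 = 192720. (It is cyclic since any finite subgroup of the multiplicative group of a field is cyclic.)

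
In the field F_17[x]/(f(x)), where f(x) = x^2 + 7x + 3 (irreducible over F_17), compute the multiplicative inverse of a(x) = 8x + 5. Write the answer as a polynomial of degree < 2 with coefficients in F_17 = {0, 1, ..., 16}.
a(x)^(-1) ≡ 12x (mod f(x))

Since f is irreducible over F_17, F_17[x]/(f) is a field and a(x) ≠ 0 has an inverse. Apply the extended Euclidean algorithm to f(x) and a(x) in F_17[x]: f(x) = (15x)·a(x) + (3). The last nonzero remainder is the constant 3 = gcd(f, a) in F_17. Back-substituting through the division chain expresses 3 = s(x)·a(x) + t(x)·f(x) with s(x) ≡ 2x (mod f), so (2x)·a(x) ≡ 3 (mod f). Multiplying by 3^(-1) ≡ 6 in F_17 gives a(x)^(-1) ≡ 6·(2x) ≡ 12x (mod f). Check: (8x + 5)·(12x) = 11x^2 + 9x ≡ 1 (mod x^2 + 7x + 3).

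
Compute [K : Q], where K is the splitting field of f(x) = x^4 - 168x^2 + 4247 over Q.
[K : Q] = 4

Solving the quadratic in x^2: x^2 = (168 ± √(168^2 - 4·4247))/2 = (168 ± √11236)/2 = (168 ± 106)/2, giving x^2 = 137 or x^2 = 31. So f(x) = (x^2 - 137)(x^2 - 31) and the roots of f are ±√137, ±√31. Hence the splitting field is K = Q(√137, √31). Since 137 and 31 are distinct squarefree integers > 1, their product 4247 is not a perfect square, so √31 ∉ Q(√137). By the tower law [K:Q] = [Q(√137,√31):Q(√137)] · [Q(√137):Q] = 2 · 2 = 4.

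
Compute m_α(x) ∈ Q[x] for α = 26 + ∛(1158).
m_α(x) = x^3 - 78x^2 + 2028x - 18734

Set β = α - 26 = ∛(1158), so β^3 = 1158. Then (α - 26)^3 - 1158 = 0, i.e. α is a root of g(x) = (x - 26)^3 - 1158 = x^3 - 78x^2 + 2028x - 18734. Since g(x) = h(x - 26) where h(x) = x^3 - 1158, and h is irreducible over Q (because 1158 is not a perfect cube, so h has no rational root, and a monic cubic with no rational root is irreducible), g is also irreducible (irreducibility is preserved under the substitution x → x - 26). Hence m_α(x) = x^3 - 78x^2 + 2028x - 18734.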